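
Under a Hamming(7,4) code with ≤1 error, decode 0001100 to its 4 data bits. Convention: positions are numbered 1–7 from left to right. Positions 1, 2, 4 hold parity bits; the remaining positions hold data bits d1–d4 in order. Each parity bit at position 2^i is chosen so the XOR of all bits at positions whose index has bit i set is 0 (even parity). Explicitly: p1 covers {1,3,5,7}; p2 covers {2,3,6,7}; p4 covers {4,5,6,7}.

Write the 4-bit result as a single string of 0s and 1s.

0100

s1 (pos 1,3,5,7): 0⊕0⊕1⊕0 = 1
s2 (pos 2,3,6,7): 0⊕0⊕0⊕0 = 0
s4 (pos 4,5,6,7): 1⊕1⊕0⊕0 = 0
Syndrome s4…s1 = 001 → error at position 1.
Flip position 1: 0001100 → 1001100
Read data bits from positions 3,5,6,7: 0100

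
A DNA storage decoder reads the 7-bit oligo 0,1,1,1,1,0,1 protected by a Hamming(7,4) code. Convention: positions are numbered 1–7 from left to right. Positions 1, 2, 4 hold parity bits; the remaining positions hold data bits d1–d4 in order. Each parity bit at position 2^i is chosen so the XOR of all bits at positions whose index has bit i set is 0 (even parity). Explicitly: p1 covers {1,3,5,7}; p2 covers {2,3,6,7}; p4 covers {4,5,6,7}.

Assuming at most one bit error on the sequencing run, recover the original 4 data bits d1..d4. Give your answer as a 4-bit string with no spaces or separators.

1100

s1 (pos 1,3,5,7): 0⊕1⊕1⊕1 = 1
s2 (pos 2,3,6,7): 1⊕1⊕0⊕1 = 1
s4 (pos 4,5,6,7): 1⊕1⊕0⊕1 = 1
Syndrome s4…s1 = 111 → error at position 7.
Flip position 7: 0111101 → 0111100
Read data bits from positions 3,5,6,7: 1100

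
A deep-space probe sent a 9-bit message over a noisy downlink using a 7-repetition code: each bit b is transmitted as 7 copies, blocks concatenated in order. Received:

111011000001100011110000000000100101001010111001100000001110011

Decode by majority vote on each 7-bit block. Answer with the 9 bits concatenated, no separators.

Block 1 (1110110): 5 ones → 1
Block 2 (0000110): 2 ones → 0
Block 3 (0011110): 4 ones → 1
Block 4 (0000000): 0 ones → 0
Block 5 (0010010): 2 ones → 0
Block 6 (1001010): 3 ones → 0
Block 7 (1110011): 5 ones → 1
Block 8 (0000000): 0 ones → 0
Block 9 (1110011): 5 ones → 1

101000101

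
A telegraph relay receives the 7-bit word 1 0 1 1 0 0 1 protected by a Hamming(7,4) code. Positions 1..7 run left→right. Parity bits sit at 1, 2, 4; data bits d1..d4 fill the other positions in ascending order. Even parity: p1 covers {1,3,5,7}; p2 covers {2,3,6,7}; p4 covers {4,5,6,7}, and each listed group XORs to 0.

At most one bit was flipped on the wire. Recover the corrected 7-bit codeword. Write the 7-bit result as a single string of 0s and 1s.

0011001

s1 (pos 1,3,5,7): 1⊕1⊕0⊕1 = 1
s2 (pos 2,3,6,7): 0⊕1⊕0⊕1 = 0
s4 (pos 4,5,6,7): 1⊕0⊕0⊕1 = 0
Syndrome s4…s1 = 001 → error at position 1.
Flip position 1: 1011001 → 0011001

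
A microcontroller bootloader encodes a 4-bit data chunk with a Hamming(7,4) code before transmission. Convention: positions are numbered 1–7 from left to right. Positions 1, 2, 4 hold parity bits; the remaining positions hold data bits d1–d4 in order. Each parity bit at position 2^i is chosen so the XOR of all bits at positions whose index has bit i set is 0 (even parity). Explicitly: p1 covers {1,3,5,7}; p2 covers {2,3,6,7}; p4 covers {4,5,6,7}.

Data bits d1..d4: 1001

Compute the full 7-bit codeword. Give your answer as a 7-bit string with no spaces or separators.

0011001

Place data at non-parity positions: p1 p2 1 p4 0 0 1
p1 (pos 1,3,5,7): XOR of data positions = 1⊕0⊕1 = 0
p2 (pos 2,3,6,7): XOR of data positions = 1⊕0⊕1 = 0
p4 (pos 4,5,6,7): XOR of data positions = 0⊕0⊕1 = 1
Codeword: 0011001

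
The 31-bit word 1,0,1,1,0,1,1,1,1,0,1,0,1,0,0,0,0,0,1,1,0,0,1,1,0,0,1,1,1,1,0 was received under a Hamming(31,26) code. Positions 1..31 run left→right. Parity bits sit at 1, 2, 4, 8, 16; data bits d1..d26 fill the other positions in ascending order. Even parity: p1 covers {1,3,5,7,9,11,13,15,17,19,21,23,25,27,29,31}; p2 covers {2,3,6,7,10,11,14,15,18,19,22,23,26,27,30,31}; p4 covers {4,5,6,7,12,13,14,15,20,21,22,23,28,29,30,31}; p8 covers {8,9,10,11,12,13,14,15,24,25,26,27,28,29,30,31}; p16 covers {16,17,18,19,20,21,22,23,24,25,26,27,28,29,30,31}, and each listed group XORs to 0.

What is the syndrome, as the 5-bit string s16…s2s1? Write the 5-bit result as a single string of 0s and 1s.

s1 (pos 1,3,5,7,9,11,13,15,17,19,21,23,25,27,29,31): 1⊕1⊕0⊕1⊕1⊕1⊕1⊕0⊕0⊕1⊕0⊕1⊕0⊕1⊕1⊕0 = 0
s2 (pos 2,3,6,7,10,11,14,15,18,19,22,23,26,27,30,31): 0⊕1⊕1⊕1⊕0⊕1⊕0⊕0⊕0⊕1⊕0⊕1⊕0⊕1⊕1⊕0 = 0
s4 (pos 4,5,6,7,12,13,14,15,20,21,22,23,28,29,30,31): 1⊕0⊕1⊕1⊕0⊕1⊕0⊕0⊕1⊕0⊕0⊕1⊕1⊕1⊕1⊕0 = 1
s8 (pos 8,9,10,11,12,13,14,15,24,25,26,27,28,29,30,31): 1⊕1⊕0⊕1⊕0⊕1⊕0⊕0⊕1⊕0⊕0⊕1⊕1⊕1⊕1⊕0 = 1
s16 (pos 16,17,18,19,20,21,22,23,24,25,26,27,28,29,30,31): 0⊕0⊕0⊕1⊕1⊕0⊕0⊕1⊕1⊕0⊕0⊕1⊕1⊕1⊕1⊕0 = 0
Syndrome s16…s1 = 01100 → error at position 12.

01100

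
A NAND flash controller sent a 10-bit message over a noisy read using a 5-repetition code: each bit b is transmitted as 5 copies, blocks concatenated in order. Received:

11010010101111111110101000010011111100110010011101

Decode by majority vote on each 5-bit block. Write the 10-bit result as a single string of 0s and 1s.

Block 1 (11010): 3 ones → 1
Block 2 (01010): 2 ones → 0
Block 3 (11111): 5 ones → 1
Block 4 (11110): 4 ones → 1
Block 5 (10100): 2 ones → 0
Block 6 (00100): 1 one → 0
Block 7 (11111): 5 ones → 1
Block 8 (10011): 3 ones → 1
Block 9 (00100): 1 one → 0
Block 10 (11101): 4 ones → 1

1011001101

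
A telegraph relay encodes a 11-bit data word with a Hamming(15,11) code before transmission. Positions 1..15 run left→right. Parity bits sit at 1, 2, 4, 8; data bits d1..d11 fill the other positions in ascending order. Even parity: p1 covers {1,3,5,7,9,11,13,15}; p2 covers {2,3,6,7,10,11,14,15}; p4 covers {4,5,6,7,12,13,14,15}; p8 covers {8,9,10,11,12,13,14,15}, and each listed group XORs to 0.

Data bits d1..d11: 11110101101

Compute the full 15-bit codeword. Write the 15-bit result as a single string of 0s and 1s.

111011100101101

Place data at non-parity positions: p1 p2 1 p4 1 1 1 p8 0 1 0 1 1 0 1
p1 (pos 1,3,5,7,9,11,13,15): XOR of data positions = 1⊕1⊕1⊕0⊕0⊕1⊕1 = 1
p2 (pos 2,3,6,7,10,11,14,15): XOR of data positions = 1⊕1⊕1⊕1⊕0⊕0⊕1 = 1
p4 (pos 4,5,6,7,12,13,14,15): XOR of data positions = 1⊕1⊕1⊕1⊕1⊕0⊕1 = 0
p8 (pos 8,9,10,11,12,13,14,15): XOR of data positions = 0⊕1⊕0⊕1⊕1⊕0⊕1 = 0
Codeword: 111011100101101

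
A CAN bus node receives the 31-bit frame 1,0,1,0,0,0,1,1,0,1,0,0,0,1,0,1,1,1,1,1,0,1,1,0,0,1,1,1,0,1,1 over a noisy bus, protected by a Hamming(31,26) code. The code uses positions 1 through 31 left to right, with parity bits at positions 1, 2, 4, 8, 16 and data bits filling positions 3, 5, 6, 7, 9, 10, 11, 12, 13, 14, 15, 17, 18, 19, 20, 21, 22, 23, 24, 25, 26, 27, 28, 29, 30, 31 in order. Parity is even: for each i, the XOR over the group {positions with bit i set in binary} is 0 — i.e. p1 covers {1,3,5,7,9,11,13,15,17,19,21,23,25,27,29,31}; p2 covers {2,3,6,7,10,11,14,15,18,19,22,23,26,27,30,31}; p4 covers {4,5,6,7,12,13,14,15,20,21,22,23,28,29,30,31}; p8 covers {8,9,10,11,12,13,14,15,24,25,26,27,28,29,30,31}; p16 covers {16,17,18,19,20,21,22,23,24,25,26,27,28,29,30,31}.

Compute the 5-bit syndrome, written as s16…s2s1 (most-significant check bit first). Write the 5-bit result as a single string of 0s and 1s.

s1 (pos 1,3,5,7,9,11,13,15,17,19,21,23,25,27,29,31): 1⊕1⊕0⊕1⊕0⊕0⊕0⊕0⊕1⊕1⊕0⊕1⊕0⊕1⊕0⊕1 = 0
s2 (pos 2,3,6,7,10,11,14,15,18,19,22,23,26,27,30,31): 0⊕1⊕0⊕1⊕1⊕0⊕1⊕0⊕1⊕1⊕1⊕1⊕1⊕1⊕1⊕1 = 0
s4 (pos 4,5,6,7,12,13,14,15,20,21,22,23,28,29,30,31): 0⊕0⊕0⊕1⊕0⊕0⊕1⊕0⊕1⊕0⊕1⊕1⊕1⊕0⊕1⊕1 = 0
s8 (pos 8,9,10,11,12,13,14,15,24,25,26,27,28,29,30,31): 1⊕0⊕1⊕0⊕0⊕0⊕1⊕0⊕0⊕0⊕1⊕1⊕1⊕0⊕1⊕1 = 0
s16 (pos 16,17,18,19,20,21,22,23,24,25,26,27,28,29,30,31): 1⊕1⊕1⊕1⊕1⊕0⊕1⊕1⊕0⊕0⊕1⊕1⊕1⊕0⊕1⊕1 = 0
Syndrome s16…s1 = 00000 → no error.

00000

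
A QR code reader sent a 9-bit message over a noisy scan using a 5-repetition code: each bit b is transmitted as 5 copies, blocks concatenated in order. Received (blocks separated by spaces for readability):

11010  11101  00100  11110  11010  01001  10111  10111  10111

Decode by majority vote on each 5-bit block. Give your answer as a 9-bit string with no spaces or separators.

110110111

Block 1 (11010): 3 ones → 1
Block 2 (11101): 4 ones → 1
Block 3 (00100): 1 one → 0
Block 4 (11110): 4 ones → 1
Block 5 (11010): 3 ones → 1
Block 6 (01001): 2 ones → 0
Block 7 (10111): 4 ones → 1
Block 8 (10111): 4 ones → 1
Block 9 (10111): 4 ones → 1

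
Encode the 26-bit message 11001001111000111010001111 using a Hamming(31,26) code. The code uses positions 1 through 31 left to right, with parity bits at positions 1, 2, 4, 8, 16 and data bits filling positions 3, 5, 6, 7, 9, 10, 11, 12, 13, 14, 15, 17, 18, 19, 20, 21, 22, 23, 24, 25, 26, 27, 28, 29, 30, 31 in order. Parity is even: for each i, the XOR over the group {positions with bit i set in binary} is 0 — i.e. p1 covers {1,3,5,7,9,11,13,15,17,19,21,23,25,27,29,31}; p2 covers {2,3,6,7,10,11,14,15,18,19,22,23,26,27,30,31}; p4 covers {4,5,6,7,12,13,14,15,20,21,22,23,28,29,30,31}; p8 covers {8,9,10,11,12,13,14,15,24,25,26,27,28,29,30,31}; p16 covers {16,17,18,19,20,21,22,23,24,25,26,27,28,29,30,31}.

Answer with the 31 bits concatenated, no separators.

0010100010011110000111010001111

Place data at non-parity positions: p1 p2 1 p4 1 0 0 p8 1 0 0 1 1 1 1 p16 0 0 0 1 1 1 0 1 0 0 0 1 1 1 1
p1 (pos 1,3,5,7,9,11,13,15,17,19,21,23,25,27,29,31): XOR of data positions = 1⊕1⊕0⊕1⊕0⊕1⊕1⊕0⊕0⊕1⊕0⊕0⊕0⊕1⊕1 = 0
p2 (pos 2,3,6,7,10,11,14,15,18,19,22,23,26,27,30,31): XOR of data positions = 1⊕0⊕0⊕0⊕0⊕1⊕1⊕0⊕0⊕1⊕0⊕0⊕0⊕1⊕1 = 0
p4 (pos 4,5,6,7,12,13,14,15,20,21,22,23,28,29,30,31): XOR of data positions = 1⊕0⊕0⊕1⊕1⊕1⊕1⊕1⊕1⊕1⊕0⊕1⊕1⊕1⊕1 = 0
p8 (pos 8,9,10,11,12,13,14,15,24,25,26,27,28,29,30,31): XOR of data positions = 1⊕0⊕0⊕1⊕1⊕1⊕1⊕1⊕0⊕0⊕0⊕1⊕1⊕1⊕1 = 0
p16 (pos 16,17,18,19,20,21,22,23,24,25,26,27,28,29,30,31): XOR of data positions = 0⊕0⊕0⊕1⊕1⊕1⊕0⊕1⊕0⊕0⊕0⊕1⊕1⊕1⊕1 = 0
Codeword: 0010100010011110000111010001111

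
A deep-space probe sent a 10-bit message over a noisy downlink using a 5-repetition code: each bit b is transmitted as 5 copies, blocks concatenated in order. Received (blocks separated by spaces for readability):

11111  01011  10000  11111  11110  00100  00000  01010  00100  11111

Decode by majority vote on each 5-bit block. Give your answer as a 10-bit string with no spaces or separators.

1101100001

Block 1 (11111): 5 ones → 1
Block 2 (01011): 3 ones → 1
Block 3 (10000): 1 one → 0
Block 4 (11111): 5 ones → 1
Block 5 (11110): 4 ones → 1
Block 6 (00100): 1 one → 0
Block 7 (00000): 0 ones → 0
Block 8 (01010): 2 ones → 0
Block 9 (00100): 1 one → 0
Block 10 (11111): 5 ones → 1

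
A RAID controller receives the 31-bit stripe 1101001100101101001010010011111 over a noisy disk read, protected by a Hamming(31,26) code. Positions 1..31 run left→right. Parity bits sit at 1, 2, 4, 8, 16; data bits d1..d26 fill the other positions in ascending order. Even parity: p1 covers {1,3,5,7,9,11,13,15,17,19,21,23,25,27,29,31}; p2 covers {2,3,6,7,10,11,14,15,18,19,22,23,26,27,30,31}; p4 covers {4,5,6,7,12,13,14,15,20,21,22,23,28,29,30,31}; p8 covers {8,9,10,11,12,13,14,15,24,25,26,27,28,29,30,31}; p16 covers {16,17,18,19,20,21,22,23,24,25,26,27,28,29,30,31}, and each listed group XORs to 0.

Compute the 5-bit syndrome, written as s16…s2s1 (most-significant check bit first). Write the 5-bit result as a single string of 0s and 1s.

10101

s1 (pos 1,3,5,7,9,11,13,15,17,19,21,23,25,27,29,31): 1⊕0⊕0⊕1⊕0⊕1⊕1⊕0⊕0⊕1⊕1⊕0⊕0⊕1⊕1⊕1 = 1
s2 (pos 2,3,6,7,10,11,14,15,18,19,22,23,26,27,30,31): 1⊕0⊕0⊕1⊕0⊕1⊕1⊕0⊕0⊕1⊕0⊕0⊕0⊕1⊕1⊕1 = 0
s4 (pos 4,5,6,7,12,13,14,15,20,21,22,23,28,29,30,31): 1⊕0⊕0⊕1⊕0⊕1⊕1⊕0⊕0⊕1⊕0⊕0⊕1⊕1⊕1⊕1 = 1
s8 (pos 8,9,10,11,12,13,14,15,24,25,26,27,28,29,30,31): 1⊕0⊕0⊕1⊕0⊕1⊕1⊕0⊕1⊕0⊕0⊕1⊕1⊕1⊕1⊕1 = 0
s16 (pos 16,17,18,19,20,21,22,23,24,25,26,27,28,29,30,31): 1⊕0⊕0⊕1⊕0⊕1⊕0⊕0⊕1⊕0⊕0⊕1⊕1⊕1⊕1⊕1 = 1
Syndrome s16…s1 = 10101 → error at position 21.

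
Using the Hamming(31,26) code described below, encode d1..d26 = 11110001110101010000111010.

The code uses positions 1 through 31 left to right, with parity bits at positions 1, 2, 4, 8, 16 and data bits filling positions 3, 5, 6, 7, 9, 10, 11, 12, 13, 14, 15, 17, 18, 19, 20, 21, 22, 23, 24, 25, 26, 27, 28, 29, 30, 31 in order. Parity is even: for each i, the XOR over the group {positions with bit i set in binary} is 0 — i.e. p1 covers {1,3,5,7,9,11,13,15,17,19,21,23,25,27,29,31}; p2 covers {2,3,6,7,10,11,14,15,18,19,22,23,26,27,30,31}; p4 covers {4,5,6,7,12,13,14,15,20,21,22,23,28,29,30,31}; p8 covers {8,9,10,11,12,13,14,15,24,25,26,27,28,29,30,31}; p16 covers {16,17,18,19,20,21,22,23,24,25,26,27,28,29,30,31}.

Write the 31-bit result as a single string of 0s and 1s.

0011111100011101101010000111010

Place data at non-parity positions: p1 p2 1 p4 1 1 1 p8 0 0 0 1 1 1 0 p16 1 0 1 0 1 0 0 0 0 1 1 1 0 1 0
p1 (pos 1,3,5,7,9,11,13,15,17,19,21,23,25,27,29,31): XOR of data positions = 1⊕1⊕1⊕0⊕0⊕1⊕0⊕1⊕1⊕1⊕0⊕0⊕1⊕0⊕0 = 0
p2 (pos 2,3,6,7,10,11,14,15,18,19,22,23,26,27,30,31): XOR of data positions = 1⊕1⊕1⊕0⊕0⊕1⊕0⊕0⊕1⊕0⊕0⊕1⊕1⊕1⊕0 = 0
p4 (pos 4,5,6,7,12,13,14,15,20,21,22,23,28,29,30,31): XOR of data positions = 1⊕1⊕1⊕1⊕1⊕1⊕0⊕0⊕1⊕0⊕0⊕1⊕0⊕1⊕0 = 1
p8 (pos 8,9,10,11,12,13,14,15,24,25,26,27,28,29,30,31): XOR of data positions = 0⊕0⊕0⊕1⊕1⊕1⊕0⊕0⊕0⊕1⊕1⊕1⊕0⊕1⊕0 = 1
p16 (pos 16,17,18,19,20,21,22,23,24,25,26,27,28,29,30,31): XOR of data positions = 1⊕0⊕1⊕0⊕1⊕0⊕0⊕0⊕0⊕1⊕1⊕1⊕0⊕1⊕0 = 1
Codeword: 0011111100011101101010000111010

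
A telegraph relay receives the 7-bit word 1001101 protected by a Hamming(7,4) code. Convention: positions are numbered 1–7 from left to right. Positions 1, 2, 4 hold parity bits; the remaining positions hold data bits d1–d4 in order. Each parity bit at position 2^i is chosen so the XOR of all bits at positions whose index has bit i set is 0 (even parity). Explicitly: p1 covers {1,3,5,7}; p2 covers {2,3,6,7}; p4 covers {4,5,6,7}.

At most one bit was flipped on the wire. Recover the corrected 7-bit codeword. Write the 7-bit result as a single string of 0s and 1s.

1001100

s1 (pos 1,3,5,7): 1⊕0⊕1⊕1 = 1
s2 (pos 2,3,6,7): 0⊕0⊕0⊕1 = 1
s4 (pos 4,5,6,7): 1⊕1⊕0⊕1 = 1
Syndrome s4…s1 = 111 → error at position 7.
Flip position 7: 1001101 → 1001100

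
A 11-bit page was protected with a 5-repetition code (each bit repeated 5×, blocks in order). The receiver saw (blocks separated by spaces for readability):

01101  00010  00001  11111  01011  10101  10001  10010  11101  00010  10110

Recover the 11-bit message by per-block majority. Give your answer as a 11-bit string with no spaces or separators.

10011100101

Block 1 (01101): 3 ones → 1
Block 2 (00010): 1 one → 0
Block 3 (00001): 1 one → 0
Block 4 (11111): 5 ones → 1
Block 5 (01011): 3 ones → 1
Block 6 (10101): 3 ones → 1
Block 7 (10001): 2 ones → 0
Block 8 (10010): 2 ones → 0
Block 9 (11101): 4 ones → 1
Block 10 (00010): 1 one → 0
Block 11 (10110): 3 ones → 1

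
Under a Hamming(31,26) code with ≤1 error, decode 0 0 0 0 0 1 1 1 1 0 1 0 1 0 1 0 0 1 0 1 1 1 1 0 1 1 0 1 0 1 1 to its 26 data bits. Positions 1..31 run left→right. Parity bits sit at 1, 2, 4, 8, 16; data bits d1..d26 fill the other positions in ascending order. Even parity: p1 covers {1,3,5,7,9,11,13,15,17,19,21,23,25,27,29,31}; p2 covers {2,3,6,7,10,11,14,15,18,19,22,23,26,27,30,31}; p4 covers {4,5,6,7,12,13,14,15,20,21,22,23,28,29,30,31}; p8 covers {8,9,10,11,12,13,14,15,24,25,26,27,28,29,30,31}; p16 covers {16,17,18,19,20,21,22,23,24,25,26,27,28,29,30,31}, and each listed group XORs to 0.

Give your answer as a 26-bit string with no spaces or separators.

s1 (pos 1,3,5,7,9,11,13,15,17,19,21,23,25,27,29,31): 0⊕0⊕0⊕1⊕1⊕1⊕1⊕1⊕0⊕0⊕1⊕1⊕1⊕0⊕0⊕1 = 1
s2 (pos 2,3,6,7,10,11,14,15,18,19,22,23,26,27,30,31): 0⊕0⊕1⊕1⊕0⊕1⊕0⊕1⊕1⊕0⊕1⊕1⊕1⊕0⊕1⊕1 = 0
s4 (pos 4,5,6,7,12,13,14,15,20,21,22,23,28,29,30,31): 0⊕0⊕1⊕1⊕0⊕1⊕0⊕1⊕1⊕1⊕1⊕1⊕1⊕0⊕1⊕1 = 1
s8 (pos 8,9,10,11,12,13,14,15,24,25,26,27,28,29,30,31): 1⊕1⊕0⊕1⊕0⊕1⊕0⊕1⊕0⊕1⊕1⊕0⊕1⊕0⊕1⊕1 = 0
s16 (pos 16,17,18,19,20,21,22,23,24,25,26,27,28,29,30,31): 0⊕0⊕1⊕0⊕1⊕1⊕1⊕1⊕0⊕1⊕1⊕0⊕1⊕0⊕1⊕1 = 0
Syndrome s16…s1 = 00101 → error at position 5.
Flip position 5: 0000011110101010010111101101011 → 0000111110101010010111101101011
Read data bits from positions 3,5,6,7,9,10,11,12,13,14,15,17,18,19,20,21,22,23,24,25,26,27,28,29,30,31: 01111010101010111101101011

01111010101010111101101011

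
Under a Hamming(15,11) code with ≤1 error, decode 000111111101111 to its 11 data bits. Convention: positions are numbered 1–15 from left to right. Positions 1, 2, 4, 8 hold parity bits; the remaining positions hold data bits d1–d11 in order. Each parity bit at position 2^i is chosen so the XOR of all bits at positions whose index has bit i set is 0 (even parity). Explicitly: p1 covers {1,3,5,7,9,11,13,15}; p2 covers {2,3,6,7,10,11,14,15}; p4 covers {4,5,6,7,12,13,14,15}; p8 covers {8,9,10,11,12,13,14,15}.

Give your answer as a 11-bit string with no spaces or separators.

s1 (pos 1,3,5,7,9,11,13,15): 0⊕0⊕1⊕1⊕1⊕0⊕1⊕1 = 1
s2 (pos 2,3,6,7,10,11,14,15): 0⊕0⊕1⊕1⊕1⊕0⊕1⊕1 = 1
s4 (pos 4,5,6,7,12,13,14,15): 1⊕1⊕1⊕1⊕1⊕1⊕1⊕1 = 0
s8 (pos 8,9,10,11,12,13,14,15): 1⊕1⊕1⊕0⊕1⊕1⊕1⊕1 = 1
Syndrome s8…s1 = 1011 → error at position 11.
Flip position 11: 000111111101111 → 000111111111111
Read data bits from positions 3,5,6,7,9,10,11,12,13,14,15: 01111111111

01111111111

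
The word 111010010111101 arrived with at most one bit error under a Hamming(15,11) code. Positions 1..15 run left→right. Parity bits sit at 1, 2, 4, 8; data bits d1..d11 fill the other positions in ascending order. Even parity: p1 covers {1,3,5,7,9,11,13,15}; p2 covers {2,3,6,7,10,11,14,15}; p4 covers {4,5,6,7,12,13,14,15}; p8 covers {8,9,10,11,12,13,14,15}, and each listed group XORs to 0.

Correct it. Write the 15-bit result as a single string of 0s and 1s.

101010010111101

s1 (pos 1,3,5,7,9,11,13,15): 1⊕1⊕1⊕0⊕0⊕1⊕1⊕1 = 0
s2 (pos 2,3,6,7,10,11,14,15): 1⊕1⊕0⊕0⊕1⊕1⊕0⊕1 = 1
s4 (pos 4,5,6,7,12,13,14,15): 0⊕1⊕0⊕0⊕1⊕1⊕0⊕1 = 0
s8 (pos 8,9,10,11,12,13,14,15): 1⊕0⊕1⊕1⊕1⊕1⊕0⊕1 = 0
Syndrome s8…s1 = 0010 → error at position 2.
Flip position 2: 111010010111101 → 101010010111101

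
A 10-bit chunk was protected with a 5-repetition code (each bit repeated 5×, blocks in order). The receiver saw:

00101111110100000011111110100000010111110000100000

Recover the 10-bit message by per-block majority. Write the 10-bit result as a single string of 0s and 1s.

Block 1 (00101): 2 ones → 0
Block 2 (11111): 5 ones → 1
Block 3 (01000): 1 one → 0
Block 4 (00011): 2 ones → 0
Block 5 (11111): 5 ones → 1
Block 6 (01000): 1 one → 0
Block 7 (00010): 1 one → 0
Block 8 (11111): 5 ones → 1
Block 9 (00001): 1 one → 0
Block 10 (00000): 0 ones → 0

0100100100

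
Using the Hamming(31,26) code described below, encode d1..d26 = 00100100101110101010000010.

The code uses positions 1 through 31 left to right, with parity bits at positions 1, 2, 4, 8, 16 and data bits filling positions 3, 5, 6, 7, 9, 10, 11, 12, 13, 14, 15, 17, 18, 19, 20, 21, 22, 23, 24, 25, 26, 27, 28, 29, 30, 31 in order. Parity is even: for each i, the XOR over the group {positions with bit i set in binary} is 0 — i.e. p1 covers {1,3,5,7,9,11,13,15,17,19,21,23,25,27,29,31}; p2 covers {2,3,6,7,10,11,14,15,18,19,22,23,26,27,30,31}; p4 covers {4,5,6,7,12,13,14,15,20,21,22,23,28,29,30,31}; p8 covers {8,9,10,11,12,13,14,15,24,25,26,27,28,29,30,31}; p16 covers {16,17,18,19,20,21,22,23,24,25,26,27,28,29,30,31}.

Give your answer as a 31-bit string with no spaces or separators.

1000010101001010110101010000010

Place data at non-parity positions: p1 p2 0 p4 0 1 0 p8 0 1 0 0 1 0 1 p16 1 1 0 1 0 1 0 1 0 0 0 0 0 1 0
p1 (pos 1,3,5,7,9,11,13,15,17,19,21,23,25,27,29,31): XOR of data positions = 0⊕0⊕0⊕0⊕0⊕1⊕1⊕1⊕0⊕0⊕0⊕0⊕0⊕0⊕0 = 1
p2 (pos 2,3,6,7,10,11,14,15,18,19,22,23,26,27,30,31): XOR of data positions = 0⊕1⊕0⊕1⊕0⊕0⊕1⊕1⊕0⊕1⊕0⊕0⊕0⊕1⊕0 = 0
p4 (pos 4,5,6,7,12,13,14,15,20,21,22,23,28,29,30,31): XOR of data positions = 0⊕1⊕0⊕0⊕1⊕0⊕1⊕1⊕0⊕1⊕0⊕0⊕0⊕1⊕0 = 0
p8 (pos 8,9,10,11,12,13,14,15,24,25,26,27,28,29,30,31): XOR of data positions = 0⊕1⊕0⊕0⊕1⊕0⊕1⊕1⊕0⊕0⊕0⊕0⊕0⊕1⊕0 = 1
p16 (pos 16,17,18,19,20,21,22,23,24,25,26,27,28,29,30,31): XOR of data positions = 1⊕1⊕0⊕1⊕0⊕1⊕0⊕1⊕0⊕0⊕0⊕0⊕0⊕1⊕0 = 0
Codeword: 1000010101001010110101010000010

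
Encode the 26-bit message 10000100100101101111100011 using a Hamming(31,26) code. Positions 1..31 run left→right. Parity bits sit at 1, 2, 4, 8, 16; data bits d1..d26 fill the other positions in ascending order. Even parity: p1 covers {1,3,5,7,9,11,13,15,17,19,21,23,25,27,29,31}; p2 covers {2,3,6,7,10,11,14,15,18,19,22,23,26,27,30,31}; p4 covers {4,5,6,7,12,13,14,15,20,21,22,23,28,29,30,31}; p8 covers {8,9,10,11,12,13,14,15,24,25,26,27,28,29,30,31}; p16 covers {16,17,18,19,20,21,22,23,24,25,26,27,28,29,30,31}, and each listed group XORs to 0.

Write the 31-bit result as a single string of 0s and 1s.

1010000101001000101101111100011

Place data at non-parity positions: p1 p2 1 p4 0 0 0 p8 0 1 0 0 1 0 0 p16 1 0 1 1 0 1 1 1 1 1 0 0 0 1 1
p1 (pos 1,3,5,7,9,11,13,15,17,19,21,23,25,27,29,31): XOR of data positions = 1⊕0⊕0⊕0⊕0⊕1⊕0⊕1⊕1⊕0⊕1⊕1⊕0⊕0⊕1 = 1
p2 (pos 2,3,6,7,10,11,14,15,18,19,22,23,26,27,30,31): XOR of data positions = 1⊕0⊕0⊕1⊕0⊕0⊕0⊕0⊕1⊕1⊕1⊕1⊕0⊕1⊕1 = 0
p4 (pos 4,5,6,7,12,13,14,15,20,21,22,23,28,29,30,31): XOR of data positions = 0⊕0⊕0⊕0⊕1⊕0⊕0⊕1⊕0⊕1⊕1⊕0⊕0⊕1⊕1 = 0
p8 (pos 8,9,10,11,12,13,14,15,24,25,26,27,28,29,30,31): XOR of data positions = 0⊕1⊕0⊕0⊕1⊕0⊕0⊕1⊕1⊕1⊕0⊕0⊕0⊕1⊕1 = 1
p16 (pos 16,17,18,19,20,21,22,23,24,25,26,27,28,29,30,31): XOR of data positions = 1⊕0⊕1⊕1⊕0⊕1⊕1⊕1⊕1⊕1⊕0⊕0⊕0⊕1⊕1 = 0
Codeword: 1010000101001000101101111100011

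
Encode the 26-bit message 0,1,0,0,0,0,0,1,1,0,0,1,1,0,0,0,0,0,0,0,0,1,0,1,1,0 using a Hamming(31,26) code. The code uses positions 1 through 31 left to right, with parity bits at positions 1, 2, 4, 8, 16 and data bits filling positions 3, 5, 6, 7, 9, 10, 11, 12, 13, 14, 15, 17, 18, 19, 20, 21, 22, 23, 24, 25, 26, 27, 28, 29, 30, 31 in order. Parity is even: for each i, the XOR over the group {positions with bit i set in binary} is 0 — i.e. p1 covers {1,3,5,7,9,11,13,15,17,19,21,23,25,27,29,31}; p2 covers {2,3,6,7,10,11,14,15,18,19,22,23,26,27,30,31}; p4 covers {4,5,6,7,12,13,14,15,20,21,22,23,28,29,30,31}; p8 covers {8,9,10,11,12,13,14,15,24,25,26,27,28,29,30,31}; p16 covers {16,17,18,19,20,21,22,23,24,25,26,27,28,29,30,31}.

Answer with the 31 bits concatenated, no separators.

Place data at non-parity positions: p1 p2 0 p4 1 0 0 p8 0 0 0 1 1 0 0 p16 1 1 0 0 0 0 0 0 0 0 1 0 1 1 0
p1 (pos 1,3,5,7,9,11,13,15,17,19,21,23,25,27,29,31): XOR of data positions = 0⊕1⊕0⊕0⊕0⊕1⊕0⊕1⊕0⊕0⊕0⊕0⊕1⊕1⊕0 = 1
p2 (pos 2,3,6,7,10,11,14,15,18,19,22,23,26,27,30,31): XOR of data positions = 0⊕0⊕0⊕0⊕0⊕0⊕0⊕1⊕0⊕0⊕0⊕0⊕1⊕1⊕0 = 1
p4 (pos 4,5,6,7,12,13,14,15,20,21,22,23,28,29,30,31): XOR of data positions = 1⊕0⊕0⊕1⊕1⊕0⊕0⊕0⊕0⊕0⊕0⊕0⊕1⊕1⊕0 = 1
p8 (pos 8,9,10,11,12,13,14,15,24,25,26,27,28,29,30,31): XOR of data positions = 0⊕0⊕0⊕1⊕1⊕0⊕0⊕0⊕0⊕0⊕1⊕0⊕1⊕1⊕0 = 1
p16 (pos 16,17,18,19,20,21,22,23,24,25,26,27,28,29,30,31): XOR of data positions = 1⊕1⊕0⊕0⊕0⊕0⊕0⊕0⊕0⊕0⊕1⊕0⊕1⊕1⊕0 = 1
Codeword: 1101100100011001110000000010110

1101100100011001110000000010110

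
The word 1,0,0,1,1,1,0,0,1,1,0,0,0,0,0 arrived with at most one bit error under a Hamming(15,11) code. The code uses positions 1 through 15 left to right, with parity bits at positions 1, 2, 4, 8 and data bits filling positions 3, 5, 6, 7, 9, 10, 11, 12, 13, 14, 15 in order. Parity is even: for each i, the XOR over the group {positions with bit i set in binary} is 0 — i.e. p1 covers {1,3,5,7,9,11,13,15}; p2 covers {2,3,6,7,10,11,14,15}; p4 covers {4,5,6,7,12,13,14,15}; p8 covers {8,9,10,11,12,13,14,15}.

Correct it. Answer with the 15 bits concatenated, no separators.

s1 (pos 1,3,5,7,9,11,13,15): 1⊕0⊕1⊕0⊕1⊕0⊕0⊕0 = 1
s2 (pos 2,3,6,7,10,11,14,15): 0⊕0⊕1⊕0⊕1⊕0⊕0⊕0 = 0
s4 (pos 4,5,6,7,12,13,14,15): 1⊕1⊕1⊕0⊕0⊕0⊕0⊕0 = 1
s8 (pos 8,9,10,11,12,13,14,15): 0⊕1⊕1⊕0⊕0⊕0⊕0⊕0 = 0
Syndrome s8…s1 = 0101 → error at position 5.
Flip position 5: 100111001100000 → 100101001100000

100101001100000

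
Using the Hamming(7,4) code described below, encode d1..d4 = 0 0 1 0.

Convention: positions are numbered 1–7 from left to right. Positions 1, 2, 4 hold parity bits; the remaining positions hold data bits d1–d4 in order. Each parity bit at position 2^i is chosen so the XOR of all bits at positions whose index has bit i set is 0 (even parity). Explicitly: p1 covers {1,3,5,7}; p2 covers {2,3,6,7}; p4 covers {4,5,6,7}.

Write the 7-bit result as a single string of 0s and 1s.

0101010

Place data at non-parity positions: p1 p2 0 p4 0 1 0
p1 (pos 1,3,5,7): XOR of data positions = 0⊕0⊕0 = 0
p2 (pos 2,3,6,7): XOR of data positions = 0⊕1⊕0 = 1
p4 (pos 4,5,6,7): XOR of data positions = 0⊕1⊕0 = 1
Codeword: 0101010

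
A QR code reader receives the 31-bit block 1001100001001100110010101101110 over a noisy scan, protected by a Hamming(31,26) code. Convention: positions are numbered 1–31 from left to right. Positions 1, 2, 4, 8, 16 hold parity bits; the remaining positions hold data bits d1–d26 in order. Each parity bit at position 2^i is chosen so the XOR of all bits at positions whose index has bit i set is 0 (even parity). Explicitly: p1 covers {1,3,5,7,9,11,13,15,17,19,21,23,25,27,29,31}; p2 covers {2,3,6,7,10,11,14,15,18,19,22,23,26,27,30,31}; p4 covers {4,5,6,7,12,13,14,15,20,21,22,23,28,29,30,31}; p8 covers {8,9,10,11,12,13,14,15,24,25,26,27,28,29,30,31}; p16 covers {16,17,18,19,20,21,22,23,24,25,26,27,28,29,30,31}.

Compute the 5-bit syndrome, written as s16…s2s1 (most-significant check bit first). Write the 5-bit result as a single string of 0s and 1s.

s1 (pos 1,3,5,7,9,11,13,15,17,19,21,23,25,27,29,31): 1⊕0⊕1⊕0⊕0⊕0⊕1⊕0⊕1⊕0⊕1⊕1⊕1⊕0⊕1⊕0 = 0
s2 (pos 2,3,6,7,10,11,14,15,18,19,22,23,26,27,30,31): 0⊕0⊕0⊕0⊕1⊕0⊕1⊕0⊕1⊕0⊕0⊕1⊕1⊕0⊕1⊕0 = 0
s4 (pos 4,5,6,7,12,13,14,15,20,21,22,23,28,29,30,31): 1⊕1⊕0⊕0⊕0⊕1⊕1⊕0⊕0⊕1⊕0⊕1⊕1⊕1⊕1⊕0 = 1
s8 (pos 8,9,10,11,12,13,14,15,24,25,26,27,28,29,30,31): 0⊕0⊕1⊕0⊕0⊕1⊕1⊕0⊕0⊕1⊕1⊕0⊕1⊕1⊕1⊕0 = 0
s16 (pos 16,17,18,19,20,21,22,23,24,25,26,27,28,29,30,31): 0⊕1⊕1⊕0⊕0⊕1⊕0⊕1⊕0⊕1⊕1⊕0⊕1⊕1⊕1⊕0 = 1
Syndrome s16…s1 = 10100 → error at position 20.

10100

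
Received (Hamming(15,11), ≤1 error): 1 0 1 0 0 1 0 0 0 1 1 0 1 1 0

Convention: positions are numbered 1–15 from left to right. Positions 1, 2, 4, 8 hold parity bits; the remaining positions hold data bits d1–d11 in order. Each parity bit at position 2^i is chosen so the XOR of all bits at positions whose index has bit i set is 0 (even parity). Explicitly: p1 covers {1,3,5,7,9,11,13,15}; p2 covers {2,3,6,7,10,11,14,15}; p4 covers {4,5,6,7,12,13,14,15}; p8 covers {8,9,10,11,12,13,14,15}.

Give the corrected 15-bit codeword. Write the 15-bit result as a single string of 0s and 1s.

101000000110110

s1 (pos 1,3,5,7,9,11,13,15): 1⊕1⊕0⊕0⊕0⊕1⊕1⊕0 = 0
s2 (pos 2,3,6,7,10,11,14,15): 0⊕1⊕1⊕0⊕1⊕1⊕1⊕0 = 1
s4 (pos 4,5,6,7,12,13,14,15): 0⊕0⊕1⊕0⊕0⊕1⊕1⊕0 = 1
s8 (pos 8,9,10,11,12,13,14,15): 0⊕0⊕1⊕1⊕0⊕1⊕1⊕0 = 0
Syndrome s8…s1 = 0110 → error at position 6.
Flip position 6: 101001000110110 → 101000000110110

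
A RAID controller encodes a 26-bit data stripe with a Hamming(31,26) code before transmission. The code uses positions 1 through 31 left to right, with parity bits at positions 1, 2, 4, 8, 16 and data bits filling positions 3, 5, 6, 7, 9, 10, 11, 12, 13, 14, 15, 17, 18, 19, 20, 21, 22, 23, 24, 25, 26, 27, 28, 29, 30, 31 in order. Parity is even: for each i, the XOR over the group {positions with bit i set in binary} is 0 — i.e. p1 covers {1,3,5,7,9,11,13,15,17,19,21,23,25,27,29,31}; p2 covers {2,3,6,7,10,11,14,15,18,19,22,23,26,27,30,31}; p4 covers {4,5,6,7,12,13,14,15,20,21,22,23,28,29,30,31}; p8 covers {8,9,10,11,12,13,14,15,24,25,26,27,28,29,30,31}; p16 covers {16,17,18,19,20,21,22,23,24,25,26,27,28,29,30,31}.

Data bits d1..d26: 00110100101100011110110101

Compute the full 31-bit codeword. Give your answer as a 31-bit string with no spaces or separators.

1101011001001011100011110110101

Place data at non-parity positions: p1 p2 0 p4 0 1 1 p8 0 1 0 0 1 0 1 p16 1 0 0 0 1 1 1 1 0 1 1 0 1 0 1
p1 (pos 1,3,5,7,9,11,13,15,17,19,21,23,25,27,29,31): XOR of data positions = 0⊕0⊕1⊕0⊕0⊕1⊕1⊕1⊕0⊕1⊕1⊕0⊕1⊕1⊕1 = 1
p2 (pos 2,3,6,7,10,11,14,15,18,19,22,23,26,27,30,31): XOR of data positions = 0⊕1⊕1⊕1⊕0⊕0⊕1⊕0⊕0⊕1⊕1⊕1⊕1⊕0⊕1 = 1
p4 (pos 4,5,6,7,12,13,14,15,20,21,22,23,28,29,30,31): XOR of data positions = 0⊕1⊕1⊕0⊕1⊕0⊕1⊕0⊕1⊕1⊕1⊕0⊕1⊕0⊕1 = 1
p8 (pos 8,9,10,11,12,13,14,15,24,25,26,27,28,29,30,31): XOR of data positions = 0⊕1⊕0⊕0⊕1⊕0⊕1⊕1⊕0⊕1⊕1⊕0⊕1⊕0⊕1 = 0
p16 (pos 16,17,18,19,20,21,22,23,24,25,26,27,28,29,30,31): XOR of data positions = 1⊕0⊕0⊕0⊕1⊕1⊕1⊕1⊕0⊕1⊕1⊕0⊕1⊕0⊕1 = 1
Codeword: 1101011001001011100011110110101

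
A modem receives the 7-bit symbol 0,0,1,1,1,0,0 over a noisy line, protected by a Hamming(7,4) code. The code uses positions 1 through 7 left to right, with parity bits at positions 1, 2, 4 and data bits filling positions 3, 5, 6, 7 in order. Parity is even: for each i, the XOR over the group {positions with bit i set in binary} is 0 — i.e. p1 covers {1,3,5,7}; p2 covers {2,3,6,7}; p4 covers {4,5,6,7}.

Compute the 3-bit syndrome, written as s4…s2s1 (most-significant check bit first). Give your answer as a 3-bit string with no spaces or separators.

s1 (pos 1,3,5,7): 0⊕1⊕1⊕0 = 0
s2 (pos 2,3,6,7): 0⊕1⊕0⊕0 = 1
s4 (pos 4,5,6,7): 1⊕1⊕0⊕0 = 0
Syndrome s4…s1 = 010 → error at position 2.

010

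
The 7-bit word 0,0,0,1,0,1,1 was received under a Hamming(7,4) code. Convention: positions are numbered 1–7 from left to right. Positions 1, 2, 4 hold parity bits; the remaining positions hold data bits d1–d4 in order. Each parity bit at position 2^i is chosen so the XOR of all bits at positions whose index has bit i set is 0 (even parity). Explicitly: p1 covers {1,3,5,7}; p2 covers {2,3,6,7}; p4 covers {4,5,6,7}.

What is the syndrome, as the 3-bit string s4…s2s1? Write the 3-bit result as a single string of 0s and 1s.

s1 (pos 1,3,5,7): 0⊕0⊕0⊕1 = 1
s2 (pos 2,3,6,7): 0⊕0⊕1⊕1 = 0
s4 (pos 4,5,6,7): 1⊕0⊕1⊕1 = 1
Syndrome s4…s1 = 101 → error at position 5.

101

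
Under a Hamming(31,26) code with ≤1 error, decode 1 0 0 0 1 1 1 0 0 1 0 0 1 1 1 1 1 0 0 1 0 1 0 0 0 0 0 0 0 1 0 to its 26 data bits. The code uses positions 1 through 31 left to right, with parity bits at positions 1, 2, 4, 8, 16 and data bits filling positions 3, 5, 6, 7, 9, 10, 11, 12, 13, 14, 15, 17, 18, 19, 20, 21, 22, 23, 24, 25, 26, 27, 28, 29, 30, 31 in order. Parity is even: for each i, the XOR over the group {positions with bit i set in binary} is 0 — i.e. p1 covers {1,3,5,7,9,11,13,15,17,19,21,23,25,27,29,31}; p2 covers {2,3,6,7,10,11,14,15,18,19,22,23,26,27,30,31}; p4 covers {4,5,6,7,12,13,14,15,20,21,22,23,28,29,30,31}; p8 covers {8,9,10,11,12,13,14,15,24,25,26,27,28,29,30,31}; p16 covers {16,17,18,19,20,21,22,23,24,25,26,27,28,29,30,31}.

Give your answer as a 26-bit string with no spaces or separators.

s1 (pos 1,3,5,7,9,11,13,15,17,19,21,23,25,27,29,31): 1⊕0⊕1⊕1⊕0⊕0⊕1⊕1⊕1⊕0⊕0⊕0⊕0⊕0⊕0⊕0 = 0
s2 (pos 2,3,6,7,10,11,14,15,18,19,22,23,26,27,30,31): 0⊕0⊕1⊕1⊕1⊕0⊕1⊕1⊕0⊕0⊕1⊕0⊕0⊕0⊕1⊕0 = 1
s4 (pos 4,5,6,7,12,13,14,15,20,21,22,23,28,29,30,31): 0⊕1⊕1⊕1⊕0⊕1⊕1⊕1⊕1⊕0⊕1⊕0⊕0⊕0⊕1⊕0 = 1
s8 (pos 8,9,10,11,12,13,14,15,24,25,26,27,28,29,30,31): 0⊕0⊕1⊕0⊕0⊕1⊕1⊕1⊕0⊕0⊕0⊕0⊕0⊕0⊕1⊕0 = 1
s16 (pos 16,17,18,19,20,21,22,23,24,25,26,27,28,29,30,31): 1⊕1⊕0⊕0⊕1⊕0⊕1⊕0⊕0⊕0⊕0⊕0⊕0⊕0⊕1⊕0 = 1
Syndrome s16…s1 = 11110 → error at position 30.
Flip position 30: 1000111001001111100101000000010 → 1000111001001111100101000000000
Read data bits from positions 3,5,6,7,9,10,11,12,13,14,15,17,18,19,20,21,22,23,24,25,26,27,28,29,30,31: 01110100111100101000000000

01110100111100101000000000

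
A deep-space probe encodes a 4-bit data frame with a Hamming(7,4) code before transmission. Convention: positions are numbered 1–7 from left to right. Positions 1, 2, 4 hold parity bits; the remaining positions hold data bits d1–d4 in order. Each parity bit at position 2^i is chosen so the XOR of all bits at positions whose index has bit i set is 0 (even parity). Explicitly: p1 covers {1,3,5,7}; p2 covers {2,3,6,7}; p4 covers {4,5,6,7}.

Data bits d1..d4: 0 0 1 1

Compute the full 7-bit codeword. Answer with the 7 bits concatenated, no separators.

Place data at non-parity positions: p1 p2 0 p4 0 1 1
p1 (pos 1,3,5,7): XOR of data positions = 0⊕0⊕1 = 1
p2 (pos 2,3,6,7): XOR of data positions = 0⊕1⊕1 = 0
p4 (pos 4,5,6,7): XOR of data positions = 0⊕1⊕1 = 0
Codeword: 1000011

1000011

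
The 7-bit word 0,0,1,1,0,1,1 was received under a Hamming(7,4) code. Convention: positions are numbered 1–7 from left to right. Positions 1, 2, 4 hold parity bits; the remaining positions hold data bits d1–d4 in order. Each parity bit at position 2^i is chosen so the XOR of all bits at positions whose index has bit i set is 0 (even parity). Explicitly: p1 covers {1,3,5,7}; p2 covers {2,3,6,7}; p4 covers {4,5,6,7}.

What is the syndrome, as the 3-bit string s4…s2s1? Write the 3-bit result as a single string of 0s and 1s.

110

s1 (pos 1,3,5,7): 0⊕1⊕0⊕1 = 0
s2 (pos 2,3,6,7): 0⊕1⊕1⊕1 = 1
s4 (pos 4,5,6,7): 1⊕0⊕1⊕1 = 1
Syndrome s4…s1 = 110 → error at position 6.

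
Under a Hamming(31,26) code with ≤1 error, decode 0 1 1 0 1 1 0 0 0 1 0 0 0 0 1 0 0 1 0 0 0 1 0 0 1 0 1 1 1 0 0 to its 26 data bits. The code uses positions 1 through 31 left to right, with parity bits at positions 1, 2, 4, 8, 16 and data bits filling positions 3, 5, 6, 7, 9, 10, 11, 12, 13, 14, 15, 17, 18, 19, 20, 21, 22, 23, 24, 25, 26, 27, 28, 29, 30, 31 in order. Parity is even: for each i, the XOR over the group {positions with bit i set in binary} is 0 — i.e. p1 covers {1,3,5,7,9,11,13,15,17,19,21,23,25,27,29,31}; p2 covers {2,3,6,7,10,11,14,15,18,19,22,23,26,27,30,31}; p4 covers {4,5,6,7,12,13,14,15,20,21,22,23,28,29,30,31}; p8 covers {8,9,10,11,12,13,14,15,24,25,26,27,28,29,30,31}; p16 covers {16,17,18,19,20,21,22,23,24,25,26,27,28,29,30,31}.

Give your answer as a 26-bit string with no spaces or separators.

11100100001010001001011100

s1 (pos 1,3,5,7,9,11,13,15,17,19,21,23,25,27,29,31): 0⊕1⊕1⊕0⊕0⊕0⊕0⊕1⊕0⊕0⊕0⊕0⊕1⊕1⊕1⊕0 = 0
s2 (pos 2,3,6,7,10,11,14,15,18,19,22,23,26,27,30,31): 1⊕1⊕1⊕0⊕1⊕0⊕0⊕1⊕1⊕0⊕1⊕0⊕0⊕1⊕0⊕0 = 0
s4 (pos 4,5,6,7,12,13,14,15,20,21,22,23,28,29,30,31): 0⊕1⊕1⊕0⊕0⊕0⊕0⊕1⊕0⊕0⊕1⊕0⊕1⊕1⊕0⊕0 = 0
s8 (pos 8,9,10,11,12,13,14,15,24,25,26,27,28,29,30,31): 0⊕0⊕1⊕0⊕0⊕0⊕0⊕1⊕0⊕1⊕0⊕1⊕1⊕1⊕0⊕0 = 0
s16 (pos 16,17,18,19,20,21,22,23,24,25,26,27,28,29,30,31): 0⊕0⊕1⊕0⊕0⊕0⊕1⊕0⊕0⊕1⊕0⊕1⊕1⊕1⊕0⊕0 = 0
Syndrome s16…s1 = 00000 → no error.
Read data bits from positions 3,5,6,7,9,10,11,12,13,14,15,17,18,19,20,21,22,23,24,25,26,27,28,29,30,31: 11100100001010001001011100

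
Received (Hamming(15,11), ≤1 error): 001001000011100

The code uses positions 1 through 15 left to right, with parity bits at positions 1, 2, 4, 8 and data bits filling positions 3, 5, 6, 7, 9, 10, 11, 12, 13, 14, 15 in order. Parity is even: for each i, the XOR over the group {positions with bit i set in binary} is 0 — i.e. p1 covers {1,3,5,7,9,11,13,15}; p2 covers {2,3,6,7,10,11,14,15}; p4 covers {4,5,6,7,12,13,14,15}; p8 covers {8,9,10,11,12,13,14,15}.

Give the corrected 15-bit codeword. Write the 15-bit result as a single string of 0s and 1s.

s1 (pos 1,3,5,7,9,11,13,15): 0⊕1⊕0⊕0⊕0⊕1⊕1⊕0 = 1
s2 (pos 2,3,6,7,10,11,14,15): 0⊕1⊕1⊕0⊕0⊕1⊕0⊕0 = 1
s4 (pos 4,5,6,7,12,13,14,15): 0⊕0⊕1⊕0⊕1⊕1⊕0⊕0 = 1
s8 (pos 8,9,10,11,12,13,14,15): 0⊕0⊕0⊕1⊕1⊕1⊕0⊕0 = 1
Syndrome s8…s1 = 1111 → error at position 15.
Flip position 15: 001001000011100 → 001001000011101

001001000011101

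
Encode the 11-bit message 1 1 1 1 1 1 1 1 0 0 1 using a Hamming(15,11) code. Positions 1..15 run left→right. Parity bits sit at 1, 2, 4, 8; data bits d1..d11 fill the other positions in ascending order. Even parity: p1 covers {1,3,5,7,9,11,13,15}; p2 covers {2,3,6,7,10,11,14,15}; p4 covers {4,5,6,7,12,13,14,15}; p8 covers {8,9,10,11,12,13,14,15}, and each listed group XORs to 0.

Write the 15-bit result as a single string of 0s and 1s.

Place data at non-parity positions: p1 p2 1 p4 1 1 1 p8 1 1 1 1 0 0 1
p1 (pos 1,3,5,7,9,11,13,15): XOR of data positions = 1⊕1⊕1⊕1⊕1⊕0⊕1 = 0
p2 (pos 2,3,6,7,10,11,14,15): XOR of data positions = 1⊕1⊕1⊕1⊕1⊕0⊕1 = 0
p4 (pos 4,5,6,7,12,13,14,15): XOR of data positions = 1⊕1⊕1⊕1⊕0⊕0⊕1 = 1
p8 (pos 8,9,10,11,12,13,14,15): XOR of data positions = 1⊕1⊕1⊕1⊕0⊕0⊕1 = 1
Codeword: 001111111111001

001111111111001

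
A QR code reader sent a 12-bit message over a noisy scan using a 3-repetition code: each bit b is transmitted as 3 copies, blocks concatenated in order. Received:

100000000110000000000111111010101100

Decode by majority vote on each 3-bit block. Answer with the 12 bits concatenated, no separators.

000100011010

Block 1 (100): 1 one → 0
Block 2 (000): 0 ones → 0
Block 3 (000): 0 ones → 0
Block 4 (110): 2 ones → 1
Block 5 (000): 0 ones → 0
Block 6 (000): 0 ones → 0
Block 7 (000): 0 ones → 0
Block 8 (111): 3 ones → 1
Block 9 (111): 3 ones → 1
Block 10 (010): 1 one → 0
Block 11 (101): 2 ones → 1
Block 12 (100): 1 one → 0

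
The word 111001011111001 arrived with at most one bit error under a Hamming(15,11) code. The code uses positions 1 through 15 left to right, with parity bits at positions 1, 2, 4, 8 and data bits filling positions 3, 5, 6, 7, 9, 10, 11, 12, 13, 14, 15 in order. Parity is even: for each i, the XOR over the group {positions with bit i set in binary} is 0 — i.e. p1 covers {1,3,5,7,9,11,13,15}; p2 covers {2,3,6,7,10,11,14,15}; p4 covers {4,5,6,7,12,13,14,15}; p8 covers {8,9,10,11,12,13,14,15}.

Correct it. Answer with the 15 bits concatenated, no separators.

111011011111001

s1 (pos 1,3,5,7,9,11,13,15): 1⊕1⊕0⊕0⊕1⊕1⊕0⊕1 = 1
s2 (pos 2,3,6,7,10,11,14,15): 1⊕1⊕1⊕0⊕1⊕1⊕0⊕1 = 0
s4 (pos 4,5,6,7,12,13,14,15): 0⊕0⊕1⊕0⊕1⊕0⊕0⊕1 = 1
s8 (pos 8,9,10,11,12,13,14,15): 1⊕1⊕1⊕1⊕1⊕0⊕0⊕1 = 0
Syndrome s8…s1 = 0101 → error at position 5.
Flip position 5: 111001011111001 → 111011011111001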